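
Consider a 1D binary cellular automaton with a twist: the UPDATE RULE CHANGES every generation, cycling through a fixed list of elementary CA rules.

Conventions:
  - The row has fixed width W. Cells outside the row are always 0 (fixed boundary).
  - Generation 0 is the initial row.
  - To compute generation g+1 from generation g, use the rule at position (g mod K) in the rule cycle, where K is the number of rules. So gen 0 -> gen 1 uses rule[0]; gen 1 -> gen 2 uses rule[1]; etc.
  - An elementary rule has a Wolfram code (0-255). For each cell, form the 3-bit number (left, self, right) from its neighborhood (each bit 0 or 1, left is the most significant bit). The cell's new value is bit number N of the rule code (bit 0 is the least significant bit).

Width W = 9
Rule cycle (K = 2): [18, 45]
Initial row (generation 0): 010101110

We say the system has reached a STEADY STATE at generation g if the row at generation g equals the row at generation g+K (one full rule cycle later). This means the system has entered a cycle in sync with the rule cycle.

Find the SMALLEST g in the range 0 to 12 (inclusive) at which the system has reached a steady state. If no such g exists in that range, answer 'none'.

Gen 0: 010101110
Gen 1 (rule 18): 100000001
Gen 2 (rule 45): 101111101
Gen 3 (rule 18): 000000000
Gen 4 (rule 45): 111111111
Gen 5 (rule 18): 000000000
Gen 6 (rule 45): 111111111
Gen 7 (rule 18): 000000000
Gen 8 (rule 45): 111111111
Gen 9 (rule 18): 000000000
Gen 10 (rule 45): 111111111
Gen 11 (rule 18): 000000000
Gen 12 (rule 45): 111111111
Gen 13 (rule 18): 000000000
Gen 14 (rule 45): 111111111

Answer: 3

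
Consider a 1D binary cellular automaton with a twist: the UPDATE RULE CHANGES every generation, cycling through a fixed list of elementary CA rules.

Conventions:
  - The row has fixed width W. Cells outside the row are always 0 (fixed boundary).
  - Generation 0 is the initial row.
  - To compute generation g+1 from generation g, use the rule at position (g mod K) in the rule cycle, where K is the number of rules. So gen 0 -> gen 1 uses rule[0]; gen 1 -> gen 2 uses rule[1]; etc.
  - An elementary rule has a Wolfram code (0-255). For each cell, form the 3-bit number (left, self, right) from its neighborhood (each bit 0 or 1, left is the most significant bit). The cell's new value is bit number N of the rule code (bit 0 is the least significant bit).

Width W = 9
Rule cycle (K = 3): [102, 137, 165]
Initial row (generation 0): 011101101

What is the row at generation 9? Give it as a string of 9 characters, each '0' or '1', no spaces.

Answer: 011001111

Derivation:
Gen 0: 011101101
Gen 1 (rule 102): 100110111
Gen 2 (rule 137): 000100110
Gen 3 (rule 165): 110100000
Gen 4 (rule 102): 011100000
Gen 5 (rule 137): 011001111
Gen 6 (rule 165): 000000110
Gen 7 (rule 102): 000001010
Gen 8 (rule 137): 111100000
Gen 9 (rule 165): 011001111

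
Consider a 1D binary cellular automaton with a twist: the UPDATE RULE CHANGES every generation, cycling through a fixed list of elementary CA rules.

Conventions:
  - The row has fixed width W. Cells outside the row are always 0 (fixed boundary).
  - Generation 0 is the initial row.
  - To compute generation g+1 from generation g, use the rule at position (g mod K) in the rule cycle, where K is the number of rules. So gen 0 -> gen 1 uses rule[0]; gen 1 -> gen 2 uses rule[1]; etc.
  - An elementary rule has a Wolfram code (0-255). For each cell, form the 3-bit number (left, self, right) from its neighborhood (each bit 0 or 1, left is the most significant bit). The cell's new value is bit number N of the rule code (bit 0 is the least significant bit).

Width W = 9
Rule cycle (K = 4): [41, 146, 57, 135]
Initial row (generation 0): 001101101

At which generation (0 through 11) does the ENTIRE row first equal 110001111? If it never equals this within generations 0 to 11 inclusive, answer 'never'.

Answer: never

Derivation:
Gen 0: 001101101
Gen 1 (rule 41): 101011010
Gen 2 (rule 146): 000000001
Gen 3 (rule 57): 111111100
Gen 4 (rule 135): 011111001
Gen 5 (rule 41): 010000000
Gen 6 (rule 146): 101000000
Gen 7 (rule 57): 010111111
Gen 8 (rule 135): 110011110
Gen 9 (rule 41): 100010000
Gen 10 (rule 146): 010101000
Gen 11 (rule 57): 001010111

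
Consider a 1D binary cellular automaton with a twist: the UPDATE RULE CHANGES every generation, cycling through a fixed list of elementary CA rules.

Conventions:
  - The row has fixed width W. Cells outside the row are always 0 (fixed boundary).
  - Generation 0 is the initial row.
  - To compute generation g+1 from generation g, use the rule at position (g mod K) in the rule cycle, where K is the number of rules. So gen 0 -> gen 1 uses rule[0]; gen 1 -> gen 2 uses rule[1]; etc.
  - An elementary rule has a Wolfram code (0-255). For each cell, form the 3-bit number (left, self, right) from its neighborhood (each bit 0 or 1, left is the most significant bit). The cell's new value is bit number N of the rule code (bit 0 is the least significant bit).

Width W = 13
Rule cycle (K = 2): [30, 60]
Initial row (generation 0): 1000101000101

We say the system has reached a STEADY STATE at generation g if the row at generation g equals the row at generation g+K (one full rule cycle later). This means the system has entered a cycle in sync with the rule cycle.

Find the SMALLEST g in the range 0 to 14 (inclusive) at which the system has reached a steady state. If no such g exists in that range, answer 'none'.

Answer: none

Derivation:
Gen 0: 1000101000101
Gen 1 (rule 30): 1101101101101
Gen 2 (rule 60): 1011011011011
Gen 3 (rule 30): 1010010010010
Gen 4 (rule 60): 1111011011011
Gen 5 (rule 30): 1000010010010
Gen 6 (rule 60): 1100011011011
Gen 7 (rule 30): 1010110010010
Gen 8 (rule 60): 1111101011011
Gen 9 (rule 30): 1000001010010
Gen 10 (rule 60): 1100001111011
Gen 11 (rule 30): 1010011000010
Gen 12 (rule 60): 1111010100011
Gen 13 (rule 30): 1000010110110
Gen 14 (rule 60): 1100011101101
Gen 15 (rule 30): 1010110001001
Gen 16 (rule 60): 1111101001101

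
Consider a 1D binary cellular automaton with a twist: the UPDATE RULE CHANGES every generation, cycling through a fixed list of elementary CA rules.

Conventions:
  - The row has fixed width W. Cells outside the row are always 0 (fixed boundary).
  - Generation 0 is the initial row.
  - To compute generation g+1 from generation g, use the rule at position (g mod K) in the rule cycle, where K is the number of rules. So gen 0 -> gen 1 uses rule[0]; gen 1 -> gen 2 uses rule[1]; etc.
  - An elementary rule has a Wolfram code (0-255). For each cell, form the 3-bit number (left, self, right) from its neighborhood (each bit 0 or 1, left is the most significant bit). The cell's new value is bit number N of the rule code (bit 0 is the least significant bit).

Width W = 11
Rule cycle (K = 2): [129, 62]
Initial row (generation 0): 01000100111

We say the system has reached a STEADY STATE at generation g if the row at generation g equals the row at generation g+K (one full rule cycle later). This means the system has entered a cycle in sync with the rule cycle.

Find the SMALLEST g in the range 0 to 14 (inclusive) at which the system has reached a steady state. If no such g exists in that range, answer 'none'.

Gen 0: 01000100111
Gen 1 (rule 129): 00010000010
Gen 2 (rule 62): 00111000111
Gen 3 (rule 129): 10010010010
Gen 4 (rule 62): 11111111111
Gen 5 (rule 129): 01111111110
Gen 6 (rule 62): 11000000001
Gen 7 (rule 129): 00011111100
Gen 8 (rule 62): 00110000010
Gen 9 (rule 129): 10000111000
Gen 10 (rule 62): 11001100100
Gen 11 (rule 129): 00000000001
Gen 12 (rule 62): 00000000011
Gen 13 (rule 129): 11111111000
Gen 14 (rule 62): 10000000100
Gen 15 (rule 129): 00111110001
Gen 16 (rule 62): 01100001011

Answer: none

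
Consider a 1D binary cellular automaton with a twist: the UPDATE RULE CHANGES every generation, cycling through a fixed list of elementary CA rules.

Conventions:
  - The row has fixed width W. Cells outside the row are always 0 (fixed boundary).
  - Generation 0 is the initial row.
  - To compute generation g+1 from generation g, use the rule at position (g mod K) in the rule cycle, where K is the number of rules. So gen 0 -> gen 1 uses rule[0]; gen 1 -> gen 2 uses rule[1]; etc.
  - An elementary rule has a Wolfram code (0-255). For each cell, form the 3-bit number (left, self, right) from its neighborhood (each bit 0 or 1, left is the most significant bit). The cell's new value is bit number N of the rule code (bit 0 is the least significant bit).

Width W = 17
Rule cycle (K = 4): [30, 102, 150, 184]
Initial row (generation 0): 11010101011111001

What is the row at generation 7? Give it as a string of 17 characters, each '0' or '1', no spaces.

Answer: 10101001011010100

Derivation:
Gen 0: 11010101011111001
Gen 1 (rule 30): 10010101010000111
Gen 2 (rule 102): 10111111110001001
Gen 3 (rule 150): 10011111101011111
Gen 4 (rule 184): 01011111010111110
Gen 5 (rule 30): 11010000010100001
Gen 6 (rule 102): 01110000111100011
Gen 7 (rule 150): 10101001011010100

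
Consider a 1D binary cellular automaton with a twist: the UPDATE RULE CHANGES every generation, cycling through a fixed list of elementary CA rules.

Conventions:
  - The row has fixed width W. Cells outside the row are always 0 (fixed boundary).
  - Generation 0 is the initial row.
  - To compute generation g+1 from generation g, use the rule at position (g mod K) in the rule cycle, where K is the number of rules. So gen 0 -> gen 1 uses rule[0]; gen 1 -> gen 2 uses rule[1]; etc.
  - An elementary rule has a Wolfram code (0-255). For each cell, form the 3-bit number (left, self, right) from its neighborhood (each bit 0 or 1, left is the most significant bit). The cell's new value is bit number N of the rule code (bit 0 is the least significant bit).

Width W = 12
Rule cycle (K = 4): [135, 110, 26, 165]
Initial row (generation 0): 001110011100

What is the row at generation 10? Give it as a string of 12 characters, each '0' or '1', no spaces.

Answer: 100111101100

Derivation:
Gen 0: 001110011100
Gen 1 (rule 135): 110100101001
Gen 2 (rule 110): 111101111011
Gen 3 (rule 26): 100001000010
Gen 4 (rule 165): 101101011010
Gen 5 (rule 135): 100001000010
Gen 6 (rule 110): 100011000110
Gen 7 (rule 26): 010110101101
Gen 8 (rule 165): 011001110011
Gen 9 (rule 135): 100010100100
Gen 10 (rule 110): 100111101100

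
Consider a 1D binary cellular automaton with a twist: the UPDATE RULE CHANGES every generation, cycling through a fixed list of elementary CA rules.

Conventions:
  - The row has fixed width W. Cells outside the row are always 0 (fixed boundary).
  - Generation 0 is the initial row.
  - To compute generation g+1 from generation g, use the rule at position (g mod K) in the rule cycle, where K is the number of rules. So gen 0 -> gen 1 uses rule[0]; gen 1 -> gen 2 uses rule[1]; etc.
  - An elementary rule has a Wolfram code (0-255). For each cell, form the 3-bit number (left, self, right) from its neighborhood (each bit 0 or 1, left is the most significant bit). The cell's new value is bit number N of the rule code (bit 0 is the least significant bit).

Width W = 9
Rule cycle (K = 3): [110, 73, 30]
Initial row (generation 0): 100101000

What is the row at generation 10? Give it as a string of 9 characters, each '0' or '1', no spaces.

Answer: 110100111

Derivation:
Gen 0: 100101000
Gen 1 (rule 110): 101111000
Gen 2 (rule 73): 001001011
Gen 3 (rule 30): 011111010
Gen 4 (rule 110): 110001110
Gen 5 (rule 73): 110101010
Gen 6 (rule 30): 100101011
Gen 7 (rule 110): 101111111
Gen 8 (rule 73): 001000001
Gen 9 (rule 30): 011100011
Gen 10 (rule 110): 110100111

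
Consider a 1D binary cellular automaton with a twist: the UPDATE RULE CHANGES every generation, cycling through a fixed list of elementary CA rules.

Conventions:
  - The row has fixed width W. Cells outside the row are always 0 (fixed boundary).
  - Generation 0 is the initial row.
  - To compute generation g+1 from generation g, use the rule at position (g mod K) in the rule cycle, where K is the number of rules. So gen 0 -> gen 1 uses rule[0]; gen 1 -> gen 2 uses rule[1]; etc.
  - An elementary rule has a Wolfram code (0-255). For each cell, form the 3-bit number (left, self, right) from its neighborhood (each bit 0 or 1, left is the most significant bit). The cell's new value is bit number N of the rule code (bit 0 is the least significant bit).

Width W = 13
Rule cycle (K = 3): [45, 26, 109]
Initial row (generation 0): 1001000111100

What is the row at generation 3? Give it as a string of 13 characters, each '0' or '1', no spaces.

Gen 0: 1001000111100
Gen 1 (rule 45): 1001010100001
Gen 2 (rule 26): 0110000010010
Gen 3 (rule 109): 0110111010010

Answer: 0110111010010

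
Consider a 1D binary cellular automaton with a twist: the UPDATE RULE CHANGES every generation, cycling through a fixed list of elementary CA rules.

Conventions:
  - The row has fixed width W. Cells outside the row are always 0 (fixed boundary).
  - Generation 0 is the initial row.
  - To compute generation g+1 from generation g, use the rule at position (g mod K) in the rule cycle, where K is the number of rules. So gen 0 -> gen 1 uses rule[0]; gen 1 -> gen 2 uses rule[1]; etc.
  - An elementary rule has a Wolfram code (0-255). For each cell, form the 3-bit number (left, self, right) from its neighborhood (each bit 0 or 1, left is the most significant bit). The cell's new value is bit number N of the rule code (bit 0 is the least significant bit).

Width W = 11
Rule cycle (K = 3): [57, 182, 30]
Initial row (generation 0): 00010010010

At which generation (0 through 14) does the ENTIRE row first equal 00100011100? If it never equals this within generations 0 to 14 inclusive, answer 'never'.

Answer: never

Derivation:
Gen 0: 00010010010
Gen 1 (rule 57): 11001001001
Gen 2 (rule 182): 00111111111
Gen 3 (rule 30): 01100000000
Gen 4 (rule 57): 01011111111
Gen 5 (rule 182): 11101111110
Gen 6 (rule 30): 10001000001
Gen 7 (rule 57): 01100111100
Gen 8 (rule 182): 10011011010
Gen 9 (rule 30): 11110010011
Gen 10 (rule 57): 10001001010
Gen 11 (rule 182): 11011111111
Gen 12 (rule 30): 10010000000
Gen 13 (rule 57): 01001111111
Gen 14 (rule 182): 11110111110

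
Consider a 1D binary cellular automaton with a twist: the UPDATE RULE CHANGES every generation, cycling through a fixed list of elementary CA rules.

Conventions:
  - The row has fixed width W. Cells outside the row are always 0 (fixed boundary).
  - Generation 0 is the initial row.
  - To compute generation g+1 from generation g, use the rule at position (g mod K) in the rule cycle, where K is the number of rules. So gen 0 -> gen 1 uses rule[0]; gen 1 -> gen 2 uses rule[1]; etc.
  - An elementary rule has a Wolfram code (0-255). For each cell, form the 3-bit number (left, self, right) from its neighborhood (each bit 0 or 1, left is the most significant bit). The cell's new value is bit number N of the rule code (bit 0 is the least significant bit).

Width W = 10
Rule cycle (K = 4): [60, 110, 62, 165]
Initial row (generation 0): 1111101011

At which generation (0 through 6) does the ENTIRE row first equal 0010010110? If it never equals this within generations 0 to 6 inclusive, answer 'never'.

Answer: 4

Derivation:
Gen 0: 1111101011
Gen 1 (rule 60): 1000011110
Gen 2 (rule 110): 1000110010
Gen 3 (rule 62): 1101101111
Gen 4 (rule 165): 0010010110
Gen 5 (rule 60): 0011011101
Gen 6 (rule 110): 0111110111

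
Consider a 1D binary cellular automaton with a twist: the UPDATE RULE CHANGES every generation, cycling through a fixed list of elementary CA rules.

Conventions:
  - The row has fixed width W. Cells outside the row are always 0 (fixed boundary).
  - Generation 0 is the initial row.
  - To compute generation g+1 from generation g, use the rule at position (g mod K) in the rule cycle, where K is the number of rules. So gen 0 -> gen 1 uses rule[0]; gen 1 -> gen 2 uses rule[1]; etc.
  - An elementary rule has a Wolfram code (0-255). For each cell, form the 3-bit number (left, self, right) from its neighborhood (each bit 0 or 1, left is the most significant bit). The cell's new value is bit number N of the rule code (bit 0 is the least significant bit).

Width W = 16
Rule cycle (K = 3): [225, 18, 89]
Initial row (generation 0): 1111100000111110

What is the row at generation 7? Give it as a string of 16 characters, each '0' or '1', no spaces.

Gen 0: 1111100000111110
Gen 1 (rule 225): 0111101110011110
Gen 2 (rule 18): 1000000001100001
Gen 3 (rule 89): 0111111101111100
Gen 4 (rule 225): 0011111110111101
Gen 5 (rule 18): 0100000000000000
Gen 6 (rule 89): 0011111111111111
Gen 7 (rule 225): 1001111111111111

Answer: 1001111111111111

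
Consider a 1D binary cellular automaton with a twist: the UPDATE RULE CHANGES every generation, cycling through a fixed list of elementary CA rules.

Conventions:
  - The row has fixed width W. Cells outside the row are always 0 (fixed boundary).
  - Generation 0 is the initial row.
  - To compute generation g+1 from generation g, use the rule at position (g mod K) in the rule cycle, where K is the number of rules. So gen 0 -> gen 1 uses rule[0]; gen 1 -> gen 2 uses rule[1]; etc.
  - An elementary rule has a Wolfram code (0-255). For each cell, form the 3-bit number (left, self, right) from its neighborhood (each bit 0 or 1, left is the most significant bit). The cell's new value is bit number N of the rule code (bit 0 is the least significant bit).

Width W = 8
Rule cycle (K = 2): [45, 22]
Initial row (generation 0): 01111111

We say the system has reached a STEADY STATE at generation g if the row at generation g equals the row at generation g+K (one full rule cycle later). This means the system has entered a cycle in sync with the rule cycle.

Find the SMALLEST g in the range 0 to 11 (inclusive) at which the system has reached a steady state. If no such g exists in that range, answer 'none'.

Answer: 6

Derivation:
Gen 0: 01111111
Gen 1 (rule 45): 01000000
Gen 2 (rule 22): 11100000
Gen 3 (rule 45): 10001111
Gen 4 (rule 22): 11010000
Gen 5 (rule 45): 10110111
Gen 6 (rule 22): 10000000
Gen 7 (rule 45): 10111111
Gen 8 (rule 22): 10000000
Gen 9 (rule 45): 10111111
Gen 10 (rule 22): 10000000
Gen 11 (rule 45): 10111111
Gen 12 (rule 22): 10000000
Gen 13 (rule 45): 10111111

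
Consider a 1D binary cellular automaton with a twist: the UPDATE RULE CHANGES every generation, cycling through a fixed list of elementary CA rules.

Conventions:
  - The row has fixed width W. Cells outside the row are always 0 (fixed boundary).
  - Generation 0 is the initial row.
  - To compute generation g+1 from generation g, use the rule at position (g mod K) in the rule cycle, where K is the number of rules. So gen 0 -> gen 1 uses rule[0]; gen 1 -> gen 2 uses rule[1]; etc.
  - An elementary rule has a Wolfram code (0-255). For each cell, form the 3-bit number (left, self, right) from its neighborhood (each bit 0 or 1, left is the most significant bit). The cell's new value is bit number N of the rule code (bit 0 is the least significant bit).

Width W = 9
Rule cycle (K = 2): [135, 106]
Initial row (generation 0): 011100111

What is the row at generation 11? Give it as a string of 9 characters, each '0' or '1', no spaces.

Answer: 011100101

Derivation:
Gen 0: 011100111
Gen 1 (rule 135): 101001010
Gen 2 (rule 106): 010010100
Gen 3 (rule 135): 110110101
Gen 4 (rule 106): 111111010
Gen 5 (rule 135): 011110010
Gen 6 (rule 106): 110010100
Gen 7 (rule 135): 000110101
Gen 8 (rule 106): 001111010
Gen 9 (rule 135): 110110010
Gen 10 (rule 106): 111110100
Gen 11 (rule 135): 011100101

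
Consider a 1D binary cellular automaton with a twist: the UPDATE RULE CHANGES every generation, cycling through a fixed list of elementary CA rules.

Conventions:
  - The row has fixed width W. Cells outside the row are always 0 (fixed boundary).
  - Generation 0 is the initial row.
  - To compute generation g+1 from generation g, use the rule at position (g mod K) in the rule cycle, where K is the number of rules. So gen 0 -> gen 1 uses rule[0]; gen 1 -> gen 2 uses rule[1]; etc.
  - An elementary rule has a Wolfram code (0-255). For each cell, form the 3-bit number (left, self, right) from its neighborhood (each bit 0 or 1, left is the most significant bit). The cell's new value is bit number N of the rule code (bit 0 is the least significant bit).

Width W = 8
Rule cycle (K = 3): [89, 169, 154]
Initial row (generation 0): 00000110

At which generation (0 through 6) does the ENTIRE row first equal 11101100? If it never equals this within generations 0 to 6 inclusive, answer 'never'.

Gen 0: 00000110
Gen 1 (rule 89): 11110111
Gen 2 (rule 169): 11101110
Gen 3 (rule 154): 11001101
Gen 4 (rule 89): 11101100
Gen 5 (rule 169): 11011001
Gen 6 (rule 154): 10010110

Answer: 4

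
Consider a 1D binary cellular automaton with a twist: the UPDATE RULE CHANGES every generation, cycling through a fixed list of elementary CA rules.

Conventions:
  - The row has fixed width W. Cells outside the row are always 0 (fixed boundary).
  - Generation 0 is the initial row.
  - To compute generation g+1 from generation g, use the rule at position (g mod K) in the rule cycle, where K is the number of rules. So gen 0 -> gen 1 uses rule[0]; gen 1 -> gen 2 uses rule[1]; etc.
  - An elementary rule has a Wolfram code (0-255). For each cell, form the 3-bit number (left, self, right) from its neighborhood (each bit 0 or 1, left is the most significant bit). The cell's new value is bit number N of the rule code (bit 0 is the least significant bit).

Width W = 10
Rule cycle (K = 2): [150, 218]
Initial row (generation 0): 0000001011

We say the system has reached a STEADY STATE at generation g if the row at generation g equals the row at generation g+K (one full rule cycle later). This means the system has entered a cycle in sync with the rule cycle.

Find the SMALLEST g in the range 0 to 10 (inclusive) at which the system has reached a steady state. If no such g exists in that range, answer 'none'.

Answer: 6

Derivation:
Gen 0: 0000001011
Gen 1 (rule 150): 0000011000
Gen 2 (rule 218): 0000111100
Gen 3 (rule 150): 0001011010
Gen 4 (rule 218): 0010011001
Gen 5 (rule 150): 0111100111
Gen 6 (rule 218): 1111111111
Gen 7 (rule 150): 0111111110
Gen 8 (rule 218): 1111111111
Gen 9 (rule 150): 0111111110
Gen 10 (rule 218): 1111111111
Gen 11 (rule 150): 0111111110
Gen 12 (rule 218): 1111111111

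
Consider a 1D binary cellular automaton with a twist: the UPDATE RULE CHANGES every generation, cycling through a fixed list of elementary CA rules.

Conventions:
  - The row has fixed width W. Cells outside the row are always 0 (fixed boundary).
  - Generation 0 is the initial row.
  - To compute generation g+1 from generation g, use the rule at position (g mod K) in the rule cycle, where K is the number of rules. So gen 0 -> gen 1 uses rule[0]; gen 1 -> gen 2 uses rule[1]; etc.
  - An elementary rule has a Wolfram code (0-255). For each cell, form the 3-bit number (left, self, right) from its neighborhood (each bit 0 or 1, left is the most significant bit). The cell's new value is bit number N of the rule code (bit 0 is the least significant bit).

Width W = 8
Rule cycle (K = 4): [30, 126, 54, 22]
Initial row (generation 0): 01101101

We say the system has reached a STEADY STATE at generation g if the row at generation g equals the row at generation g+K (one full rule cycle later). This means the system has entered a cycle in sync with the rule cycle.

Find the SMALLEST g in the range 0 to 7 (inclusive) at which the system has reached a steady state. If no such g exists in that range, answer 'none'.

Answer: 3

Derivation:
Gen 0: 01101101
Gen 1 (rule 30): 11001001
Gen 2 (rule 126): 11111111
Gen 3 (rule 54): 00000000
Gen 4 (rule 22): 00000000
Gen 5 (rule 30): 00000000
Gen 6 (rule 126): 00000000
Gen 7 (rule 54): 00000000
Gen 8 (rule 22): 00000000
Gen 9 (rule 30): 00000000
Gen 10 (rule 126): 00000000
Gen 11 (rule 54): 00000000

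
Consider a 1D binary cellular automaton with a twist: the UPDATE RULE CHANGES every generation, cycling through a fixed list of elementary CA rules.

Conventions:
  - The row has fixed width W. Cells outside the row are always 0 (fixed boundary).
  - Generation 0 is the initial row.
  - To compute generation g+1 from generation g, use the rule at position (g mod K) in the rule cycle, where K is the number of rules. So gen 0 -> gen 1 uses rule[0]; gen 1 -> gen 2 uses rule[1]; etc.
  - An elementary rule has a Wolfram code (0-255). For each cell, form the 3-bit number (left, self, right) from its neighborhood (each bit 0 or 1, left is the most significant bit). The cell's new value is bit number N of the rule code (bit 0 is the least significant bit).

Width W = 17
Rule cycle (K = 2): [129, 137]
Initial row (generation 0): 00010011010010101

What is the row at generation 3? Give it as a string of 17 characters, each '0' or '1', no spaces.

Gen 0: 00010011010010101
Gen 1 (rule 129): 11000000000000000
Gen 2 (rule 137): 10011111111111111
Gen 3 (rule 129): 00001111111111110

Answer: 00001111111111110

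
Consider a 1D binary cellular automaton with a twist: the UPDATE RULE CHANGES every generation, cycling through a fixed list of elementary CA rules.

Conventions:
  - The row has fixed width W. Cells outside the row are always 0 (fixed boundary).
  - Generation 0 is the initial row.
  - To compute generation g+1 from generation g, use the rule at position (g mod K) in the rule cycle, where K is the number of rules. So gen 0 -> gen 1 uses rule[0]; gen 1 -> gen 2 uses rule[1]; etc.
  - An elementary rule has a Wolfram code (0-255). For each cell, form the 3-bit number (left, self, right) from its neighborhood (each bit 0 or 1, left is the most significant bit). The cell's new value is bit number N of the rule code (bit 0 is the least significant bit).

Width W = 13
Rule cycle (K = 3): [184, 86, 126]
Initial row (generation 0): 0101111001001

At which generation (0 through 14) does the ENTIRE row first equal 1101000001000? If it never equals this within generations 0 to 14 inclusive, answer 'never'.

Answer: never

Derivation:
Gen 0: 0101111001001
Gen 1 (rule 184): 0011110100100
Gen 2 (rule 86): 0100010111110
Gen 3 (rule 126): 1110111100011
Gen 4 (rule 184): 1101111010010
Gen 5 (rule 86): 0100001011111
Gen 6 (rule 126): 1110011110001
Gen 7 (rule 184): 1101011101000
Gen 8 (rule 86): 0101000101100
Gen 9 (rule 126): 1111101111110
Gen 10 (rule 184): 1111011111101
Gen 11 (rule 86): 0001000000101
Gen 12 (rule 126): 0011100001111
Gen 13 (rule 184): 0011010001110
Gen 14 (rule 86): 0101011010011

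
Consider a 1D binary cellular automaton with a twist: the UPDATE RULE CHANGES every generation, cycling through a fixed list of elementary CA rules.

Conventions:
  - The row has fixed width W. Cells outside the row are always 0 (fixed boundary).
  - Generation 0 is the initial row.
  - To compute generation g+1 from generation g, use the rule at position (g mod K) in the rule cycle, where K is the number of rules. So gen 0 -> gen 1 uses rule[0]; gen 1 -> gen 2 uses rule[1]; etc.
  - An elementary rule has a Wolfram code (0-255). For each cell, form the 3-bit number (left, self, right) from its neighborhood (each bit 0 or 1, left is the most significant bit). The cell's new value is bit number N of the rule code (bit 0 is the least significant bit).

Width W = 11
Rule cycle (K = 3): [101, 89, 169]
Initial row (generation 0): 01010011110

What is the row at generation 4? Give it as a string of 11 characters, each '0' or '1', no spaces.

Answer: 10000010111

Derivation:
Gen 0: 01010011110
Gen 1 (rule 101): 01110000010
Gen 2 (rule 89): 01011111001
Gen 3 (rule 169): 00111110000
Gen 4 (rule 101): 10000010111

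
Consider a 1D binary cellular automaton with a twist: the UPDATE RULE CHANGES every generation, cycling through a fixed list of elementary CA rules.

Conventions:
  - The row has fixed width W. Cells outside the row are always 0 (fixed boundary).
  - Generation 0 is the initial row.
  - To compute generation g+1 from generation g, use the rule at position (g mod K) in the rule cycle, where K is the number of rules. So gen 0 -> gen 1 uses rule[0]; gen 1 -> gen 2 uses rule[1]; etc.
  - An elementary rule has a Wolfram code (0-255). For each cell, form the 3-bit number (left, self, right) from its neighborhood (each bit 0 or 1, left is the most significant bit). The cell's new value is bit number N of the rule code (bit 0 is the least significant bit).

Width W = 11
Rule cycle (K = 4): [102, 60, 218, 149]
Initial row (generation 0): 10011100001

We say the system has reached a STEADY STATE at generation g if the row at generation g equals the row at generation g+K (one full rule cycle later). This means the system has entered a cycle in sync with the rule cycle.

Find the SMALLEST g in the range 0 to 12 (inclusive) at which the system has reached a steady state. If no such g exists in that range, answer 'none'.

Answer: 7

Derivation:
Gen 0: 10011100001
Gen 1 (rule 102): 10100100011
Gen 2 (rule 60): 11110110010
Gen 3 (rule 218): 11110111101
Gen 4 (rule 149): 01100011001
Gen 5 (rule 102): 10100101011
Gen 6 (rule 60): 11110111110
Gen 7 (rule 218): 11110111111
Gen 8 (rule 149): 01100011110
Gen 9 (rule 102): 10100100010
Gen 10 (rule 60): 11110110011
Gen 11 (rule 218): 11110111111
Gen 12 (rule 149): 01100011110
Gen 13 (rule 102): 10100100010
Gen 14 (rule 60): 11110110011
Gen 15 (rule 218): 11110111111
Gen 16 (rule 149): 01100011110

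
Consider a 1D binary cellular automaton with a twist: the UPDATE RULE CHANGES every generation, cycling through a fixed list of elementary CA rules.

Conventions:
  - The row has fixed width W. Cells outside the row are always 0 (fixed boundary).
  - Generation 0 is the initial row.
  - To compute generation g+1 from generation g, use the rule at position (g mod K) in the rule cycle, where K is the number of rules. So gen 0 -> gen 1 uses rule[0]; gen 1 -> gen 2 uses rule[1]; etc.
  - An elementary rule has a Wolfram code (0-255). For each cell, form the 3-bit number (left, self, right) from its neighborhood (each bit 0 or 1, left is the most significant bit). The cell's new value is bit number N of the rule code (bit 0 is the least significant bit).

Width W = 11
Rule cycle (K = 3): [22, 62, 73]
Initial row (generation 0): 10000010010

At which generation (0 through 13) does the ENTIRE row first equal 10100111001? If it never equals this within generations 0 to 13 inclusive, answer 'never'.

Answer: never

Derivation:
Gen 0: 10000010010
Gen 1 (rule 22): 11000111111
Gen 2 (rule 62): 10101100000
Gen 3 (rule 73): 00001101111
Gen 4 (rule 22): 00010000000
Gen 5 (rule 62): 00111000000
Gen 6 (rule 73): 10101011111
Gen 7 (rule 22): 10101000000
Gen 8 (rule 62): 11111100000
Gen 9 (rule 73): 10000101111
Gen 10 (rule 22): 11001100000
Gen 11 (rule 62): 10111010000
Gen 12 (rule 73): 00101000111
Gen 13 (rule 22): 01101101000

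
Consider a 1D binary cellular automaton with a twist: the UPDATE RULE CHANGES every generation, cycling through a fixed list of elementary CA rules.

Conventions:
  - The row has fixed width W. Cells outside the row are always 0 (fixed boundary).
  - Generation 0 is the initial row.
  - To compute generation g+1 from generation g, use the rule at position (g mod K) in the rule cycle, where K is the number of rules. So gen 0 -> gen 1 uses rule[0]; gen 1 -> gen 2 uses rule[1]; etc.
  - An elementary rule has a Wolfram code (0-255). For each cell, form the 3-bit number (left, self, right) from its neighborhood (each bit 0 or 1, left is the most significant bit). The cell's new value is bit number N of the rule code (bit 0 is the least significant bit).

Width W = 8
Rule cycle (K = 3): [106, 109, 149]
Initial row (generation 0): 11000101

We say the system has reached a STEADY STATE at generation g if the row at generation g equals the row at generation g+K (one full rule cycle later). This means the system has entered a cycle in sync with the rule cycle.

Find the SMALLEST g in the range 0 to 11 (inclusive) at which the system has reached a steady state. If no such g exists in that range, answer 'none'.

Answer: 8

Derivation:
Gen 0: 11000101
Gen 1 (rule 106): 11001010
Gen 2 (rule 109): 11001110
Gen 3 (rule 149): 00100101
Gen 4 (rule 106): 01001010
Gen 5 (rule 109): 01001110
Gen 6 (rule 149): 01100101
Gen 7 (rule 106): 11101010
Gen 8 (rule 109): 10111110
Gen 9 (rule 149): 10011101
Gen 10 (rule 106): 00110110
Gen 11 (rule 109): 10111110
Gen 12 (rule 149): 10011101
Gen 13 (rule 106): 00110110
Gen 14 (rule 109): 10111110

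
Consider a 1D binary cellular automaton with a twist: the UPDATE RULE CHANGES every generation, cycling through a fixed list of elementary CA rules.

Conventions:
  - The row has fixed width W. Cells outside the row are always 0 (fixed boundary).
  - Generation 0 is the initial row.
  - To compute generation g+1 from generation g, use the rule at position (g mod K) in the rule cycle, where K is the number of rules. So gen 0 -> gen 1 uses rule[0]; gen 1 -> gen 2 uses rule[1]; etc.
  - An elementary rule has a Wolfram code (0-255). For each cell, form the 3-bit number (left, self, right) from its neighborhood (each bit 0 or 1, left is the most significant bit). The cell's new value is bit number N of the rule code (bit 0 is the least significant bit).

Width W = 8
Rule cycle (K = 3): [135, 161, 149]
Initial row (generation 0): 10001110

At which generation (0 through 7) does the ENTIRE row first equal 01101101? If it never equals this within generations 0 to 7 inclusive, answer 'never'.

Answer: 3

Derivation:
Gen 0: 10001110
Gen 1 (rule 135): 10110100
Gen 2 (rule 161): 01001001
Gen 3 (rule 149): 01101101
Gen 4 (rule 135): 10000001
Gen 5 (rule 161): 00111100
Gen 6 (rule 149): 10011011
Gen 7 (rule 135): 10100000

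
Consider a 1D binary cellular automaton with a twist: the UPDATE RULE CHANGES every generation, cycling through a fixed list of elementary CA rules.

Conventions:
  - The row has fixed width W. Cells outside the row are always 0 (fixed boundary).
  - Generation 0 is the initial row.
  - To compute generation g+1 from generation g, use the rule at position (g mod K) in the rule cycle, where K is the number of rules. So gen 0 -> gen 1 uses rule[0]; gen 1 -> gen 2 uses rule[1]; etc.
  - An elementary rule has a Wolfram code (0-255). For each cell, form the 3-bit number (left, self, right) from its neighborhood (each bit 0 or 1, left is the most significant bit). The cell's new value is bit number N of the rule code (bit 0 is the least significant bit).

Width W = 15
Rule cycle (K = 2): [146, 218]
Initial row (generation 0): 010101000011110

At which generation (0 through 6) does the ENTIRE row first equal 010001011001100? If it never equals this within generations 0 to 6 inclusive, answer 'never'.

Answer: 2

Derivation:
Gen 0: 010101000011110
Gen 1 (rule 146): 100000100101101
Gen 2 (rule 218): 010001011001100
Gen 3 (rule 146): 101010000110010
Gen 4 (rule 218): 000001001111101
Gen 5 (rule 146): 000010110111000
Gen 6 (rule 218): 000100110111100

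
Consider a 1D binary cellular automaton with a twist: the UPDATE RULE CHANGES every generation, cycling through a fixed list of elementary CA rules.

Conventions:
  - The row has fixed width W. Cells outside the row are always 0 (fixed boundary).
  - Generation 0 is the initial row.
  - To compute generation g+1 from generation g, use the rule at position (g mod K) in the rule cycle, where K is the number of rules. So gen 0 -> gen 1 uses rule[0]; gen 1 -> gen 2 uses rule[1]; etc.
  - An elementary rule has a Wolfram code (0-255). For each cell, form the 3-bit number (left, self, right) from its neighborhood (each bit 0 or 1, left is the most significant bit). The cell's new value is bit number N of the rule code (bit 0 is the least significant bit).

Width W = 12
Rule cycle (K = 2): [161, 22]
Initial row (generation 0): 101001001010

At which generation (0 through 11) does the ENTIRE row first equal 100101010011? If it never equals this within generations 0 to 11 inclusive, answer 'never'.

Gen 0: 101001001010
Gen 1 (rule 161): 010000000100
Gen 2 (rule 22): 111000001110
Gen 3 (rule 161): 010011100100
Gen 4 (rule 22): 111100011110
Gen 5 (rule 161): 011001001100
Gen 6 (rule 22): 100111110010
Gen 7 (rule 161): 000011100000
Gen 8 (rule 22): 000100010000
Gen 9 (rule 161): 110001000111
Gen 10 (rule 22): 001011101000
Gen 11 (rule 161): 100101010011

Answer: 11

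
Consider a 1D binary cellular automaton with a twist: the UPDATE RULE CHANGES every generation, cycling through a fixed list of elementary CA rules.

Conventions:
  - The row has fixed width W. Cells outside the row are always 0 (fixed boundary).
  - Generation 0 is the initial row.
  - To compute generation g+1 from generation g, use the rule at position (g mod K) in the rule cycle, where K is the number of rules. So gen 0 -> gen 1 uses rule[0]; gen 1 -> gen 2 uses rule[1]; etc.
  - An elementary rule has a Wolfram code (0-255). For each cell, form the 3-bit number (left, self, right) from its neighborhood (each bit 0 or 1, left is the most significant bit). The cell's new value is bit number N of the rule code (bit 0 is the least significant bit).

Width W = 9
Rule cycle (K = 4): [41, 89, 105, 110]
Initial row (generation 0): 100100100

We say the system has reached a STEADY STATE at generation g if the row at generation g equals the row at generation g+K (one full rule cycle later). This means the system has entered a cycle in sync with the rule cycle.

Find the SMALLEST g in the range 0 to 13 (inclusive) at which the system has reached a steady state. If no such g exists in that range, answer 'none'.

Gen 0: 100100100
Gen 1 (rule 41): 000000001
Gen 2 (rule 89): 111111100
Gen 3 (rule 105): 100000101
Gen 4 (rule 110): 100001111
Gen 5 (rule 41): 001101000
Gen 6 (rule 89): 101100111
Gen 7 (rule 105): 011100101
Gen 8 (rule 110): 110101111
Gen 9 (rule 41): 101011000
Gen 10 (rule 89): 000011111
Gen 11 (rule 105): 111010001
Gen 12 (rule 110): 101110011
Gen 13 (rule 41): 011000010
Gen 14 (rule 89): 011111001
Gen 15 (rule 105): 010001000
Gen 16 (rule 110): 110011000
Gen 17 (rule 41): 100010011

Answer: none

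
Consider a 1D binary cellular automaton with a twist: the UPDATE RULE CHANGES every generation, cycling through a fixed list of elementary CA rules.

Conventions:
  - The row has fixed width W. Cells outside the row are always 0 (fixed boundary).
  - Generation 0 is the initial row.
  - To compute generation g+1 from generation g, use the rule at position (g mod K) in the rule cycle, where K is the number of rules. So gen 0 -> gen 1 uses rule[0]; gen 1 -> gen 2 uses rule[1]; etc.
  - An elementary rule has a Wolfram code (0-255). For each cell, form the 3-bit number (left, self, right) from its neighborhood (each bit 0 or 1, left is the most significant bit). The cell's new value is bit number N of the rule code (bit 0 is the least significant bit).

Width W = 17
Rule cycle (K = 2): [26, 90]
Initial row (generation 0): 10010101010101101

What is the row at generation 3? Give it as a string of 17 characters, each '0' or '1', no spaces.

Gen 0: 10010101010101101
Gen 1 (rule 26): 01100000000001000
Gen 2 (rule 90): 11110000000010100
Gen 3 (rule 26): 10001000000100010

Answer: 10001000000100010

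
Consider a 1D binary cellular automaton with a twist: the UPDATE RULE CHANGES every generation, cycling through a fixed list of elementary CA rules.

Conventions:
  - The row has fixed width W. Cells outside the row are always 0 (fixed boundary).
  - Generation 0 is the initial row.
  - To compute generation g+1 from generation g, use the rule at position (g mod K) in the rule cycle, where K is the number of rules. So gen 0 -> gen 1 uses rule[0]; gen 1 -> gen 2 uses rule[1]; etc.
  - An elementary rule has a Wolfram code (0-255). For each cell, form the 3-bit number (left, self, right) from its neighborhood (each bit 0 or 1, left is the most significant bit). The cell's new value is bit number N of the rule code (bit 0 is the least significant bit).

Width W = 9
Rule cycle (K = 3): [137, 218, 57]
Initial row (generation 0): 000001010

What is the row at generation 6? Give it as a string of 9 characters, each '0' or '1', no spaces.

Answer: 010011000

Derivation:
Gen 0: 000001010
Gen 1 (rule 137): 111100000
Gen 2 (rule 218): 111110000
Gen 3 (rule 57): 100001111
Gen 4 (rule 137): 001101110
Gen 5 (rule 218): 011101111
Gen 6 (rule 57): 010011000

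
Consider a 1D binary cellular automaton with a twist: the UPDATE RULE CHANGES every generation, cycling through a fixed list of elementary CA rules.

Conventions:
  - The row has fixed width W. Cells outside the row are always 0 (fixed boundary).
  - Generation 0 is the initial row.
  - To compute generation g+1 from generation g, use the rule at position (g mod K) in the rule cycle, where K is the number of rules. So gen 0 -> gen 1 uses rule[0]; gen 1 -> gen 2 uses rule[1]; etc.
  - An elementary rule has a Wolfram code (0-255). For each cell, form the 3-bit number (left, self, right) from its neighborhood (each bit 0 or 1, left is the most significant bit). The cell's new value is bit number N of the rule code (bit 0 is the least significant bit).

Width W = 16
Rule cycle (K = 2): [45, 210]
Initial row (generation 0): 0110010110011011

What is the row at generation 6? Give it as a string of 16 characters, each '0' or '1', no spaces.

Gen 0: 0110010110011011
Gen 1 (rule 45): 0100011100010110
Gen 2 (rule 210): 1010101110100011
Gen 3 (rule 45): 1111111001101010
Gen 4 (rule 210): 0111111110100001
Gen 5 (rule 45): 0100000001101101
Gen 6 (rule 210): 1010000010100100

Answer: 1010000010100100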